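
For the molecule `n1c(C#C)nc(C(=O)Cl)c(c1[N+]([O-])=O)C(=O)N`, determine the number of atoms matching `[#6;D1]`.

The query [#6;D1] means: carbon bonded to exactly one heavy atom.
Check the 17 heavy atoms by environment: 2× n (aromatic, D2) → no; 4× c (aromatic, D3) → no; 1× C (D2) → no; 1× C (D1) → match; 2× C (D3) → no; 3× O (D1) → no; 1× N (D1) → no; 1× Cl (D1) → no; 1× N (charge +1, D3) → no; 1× O (charge -1, D1) → no.
That gives 1 matching atom.

1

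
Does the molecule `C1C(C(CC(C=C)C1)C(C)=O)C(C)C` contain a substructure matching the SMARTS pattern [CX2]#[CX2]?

No

The pattern [CX2]#[CX2] describes a carbon-carbon triple bond — an alkyne.
The closest candidate here is a vinyl group (-CH=CH2), but the C=C is a double bond; both carbons are CX3, not CX2. No other fragment satisfies the full query, so there is no match.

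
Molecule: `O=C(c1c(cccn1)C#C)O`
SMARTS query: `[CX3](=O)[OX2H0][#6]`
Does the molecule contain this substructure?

No

The pattern [CX3](=O)[OX2H0][#6] describes a carbonyl carbon bonded to an oxygen that is itself bonded to carbon (no H on that O) — an ester.
The closest candidate here is a carboxylic acid group (-C(=O)OH), but the singly-bonded O carries H (OX2H1, not H0). No other fragment satisfies the full query, so there is no match.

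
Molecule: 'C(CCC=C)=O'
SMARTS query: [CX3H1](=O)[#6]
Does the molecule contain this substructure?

Yes

The pattern [CX3H1](=O)[#6] describes an sp2 carbon with one H, double-bonded to O and single-bonded to carbon — an aldehyde.
The molecule carries an aldehyde (-CHO), whose atoms satisfy every constraint of the query, so the pattern matches.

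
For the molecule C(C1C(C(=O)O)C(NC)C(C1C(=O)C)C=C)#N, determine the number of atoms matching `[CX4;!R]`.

The query [CX4;!R] means: aliphatic carbon with four total connections, not in a ring.
Check the 17 heavy atoms by environment: 5× C (X4, in 5-ring) → no; 4× C (X3, acyclic) → no; 1× C (X2, acyclic) → no; 1× N (X1, acyclic) → no; 1× N (X3, acyclic) → no; 2× C (X4, acyclic) → match; 2× O (X1, acyclic) → no; 1× O (X2, acyclic) → no.
That gives 2 matching atoms.

2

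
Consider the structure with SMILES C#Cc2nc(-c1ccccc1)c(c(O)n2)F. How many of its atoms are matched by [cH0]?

5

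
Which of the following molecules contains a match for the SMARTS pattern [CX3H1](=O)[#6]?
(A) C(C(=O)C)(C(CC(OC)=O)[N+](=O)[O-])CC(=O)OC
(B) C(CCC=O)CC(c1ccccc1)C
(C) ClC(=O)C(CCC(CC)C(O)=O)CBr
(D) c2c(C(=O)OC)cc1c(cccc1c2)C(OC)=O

B

[CX3H1](=O)[#6] describes an sp2 carbon with one H, double-bonded to O and single-bonded to carbon (an aldehyde).
(A) has a methyl-ester group (-C(=O)OCH3) but the carbonyl carbon has H0, not H1.
(B) contains an aldehyde (-CHO), which satisfies every atom and bond constraint.
(C) has a carboxylic acid group (-C(=O)OH) but the carbonyl carbon has H0 and is bonded to O, not H1.
(D) has a methyl-ester group (-C(=O)OCH3) but the carbonyl carbon has H0, not H1.
So the answer is (B).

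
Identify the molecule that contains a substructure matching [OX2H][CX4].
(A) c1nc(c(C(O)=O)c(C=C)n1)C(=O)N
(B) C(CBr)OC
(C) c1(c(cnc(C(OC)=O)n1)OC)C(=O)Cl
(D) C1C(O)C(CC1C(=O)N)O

[OX2H][CX4] describes a hydroxyl oxygen bound to an sp3 (X4) carbon (an aliphatic alcohol).
(A) has a carboxylic acid group (-C(=O)OH) but the -OH is on a CX3 carbonyl carbon, not a CX4 carbon.
(B) has a methoxy ether (-OCH3) but the oxygen has H0 (ether), not H1.
(C) has a methoxy ether (-OCH3) but the oxygen has H0 (ether), not H1.
(D) contains a hydroxyl group (-OH), which satisfies every atom and bond constraint.
So the answer is (D).

D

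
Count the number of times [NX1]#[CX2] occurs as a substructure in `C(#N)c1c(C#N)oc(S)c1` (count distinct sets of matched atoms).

[NX1]#[CX2] is the SMARTS for a nitrile: a nitrogen triple-bonded to a two-connected carbon.
The molecule carries 2 separate instances of a nitrile (-C#N) meeting every constraint; each maps to a distinct set of atoms, giving 2 matches.

2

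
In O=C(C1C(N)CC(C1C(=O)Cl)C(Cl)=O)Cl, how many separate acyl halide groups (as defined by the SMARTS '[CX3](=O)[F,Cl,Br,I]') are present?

[CX3](=O)[F,Cl,Br,I] is the SMARTS for an acyl halide: a carbonyl carbon bonded to a halogen.
The molecule carries 3 separate instances of an acyl chloride (-C(=O)Cl) meeting every constraint; each maps to a distinct set of atoms, giving 3 matches.

3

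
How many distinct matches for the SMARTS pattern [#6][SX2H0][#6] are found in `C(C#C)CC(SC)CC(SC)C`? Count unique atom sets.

2

[#6][SX2H0][#6] is the SMARTS for a thioether: an aliphatic sulfur bridging two carbons with no H on the sulfur.
The molecule carries 2 separate instances of a methylthio ether (-SCH3) meeting every constraint; each maps to a distinct set of atoms, giving 2 matches.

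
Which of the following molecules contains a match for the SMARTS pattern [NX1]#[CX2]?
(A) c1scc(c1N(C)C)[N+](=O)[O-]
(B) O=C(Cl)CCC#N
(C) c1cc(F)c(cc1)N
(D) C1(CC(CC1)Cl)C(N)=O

[NX1]#[CX2] describes a nitrogen triple-bonded to a two-connected carbon (a nitrile).
(A) has a nitro group (-[N+](=O)[O-]) but there is no C#N triple bond.
(B) contains a nitrile (-C#N), which satisfies every atom and bond constraint.
(C) has a primary amino group (-NH2) but the nitrogen is NX3 (three connections), not NX1 triple-bonded.
(D) has a primary amide (-C(=O)NH2) but the nitrogen is NX3, not NX1.
So the answer is (B).

B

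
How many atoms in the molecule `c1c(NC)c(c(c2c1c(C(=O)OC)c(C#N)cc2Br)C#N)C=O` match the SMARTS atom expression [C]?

The query [C] means: uppercase C matches aliphatic (non-aromatic) carbon only.
Check the 23 heavy atoms by environment: 10× c (aromatic) → no; 3× N → no; 6× C → match; 3× O → no; 1× Br → no.
That gives 6 matching atoms.

6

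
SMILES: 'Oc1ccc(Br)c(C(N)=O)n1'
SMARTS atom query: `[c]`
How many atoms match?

5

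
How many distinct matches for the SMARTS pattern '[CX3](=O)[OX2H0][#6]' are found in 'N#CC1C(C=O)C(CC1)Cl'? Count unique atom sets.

[CX3](=O)[OX2H0][#6] is the SMARTS for an ester: a carbonyl carbon bonded to an oxygen that is itself bonded to carbon (no H on that O).
No fragment in the molecule satisfies every constraint, giving 0 matches.

0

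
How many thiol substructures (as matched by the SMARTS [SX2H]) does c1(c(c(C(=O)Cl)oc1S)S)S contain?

3

[SX2H] is the SMARTS for a thiol: an aliphatic sulfur with two connections, one being H.
The molecule carries 3 separate instances of a thiol (-SH) meeting every constraint; each maps to a distinct set of atoms, giving 3 matches.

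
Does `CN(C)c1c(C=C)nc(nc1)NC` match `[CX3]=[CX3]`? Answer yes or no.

Yes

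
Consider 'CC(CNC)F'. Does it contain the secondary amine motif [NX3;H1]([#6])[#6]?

Yes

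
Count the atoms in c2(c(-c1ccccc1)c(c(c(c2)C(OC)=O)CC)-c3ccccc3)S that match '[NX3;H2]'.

The query [NX3;H2] means: aliphatic N with 3 total connections, two of them H — an -NH2 nitrogen (amine or amide).
Check the 25 heavy atoms by environment: 11× c (aromatic, H1, X3) → no; 7× c (aromatic, H0, X3) → no; 1× C (H2, X4) → no; 2× C (H3, X4) → no; 1× S (H1, X2) → no; 1× C (H0, X3) → no; 1× O (H0, X1) → no; 1× O (H0, X2) → no.
No environment satisfies the query, so 0 matching atoms.

0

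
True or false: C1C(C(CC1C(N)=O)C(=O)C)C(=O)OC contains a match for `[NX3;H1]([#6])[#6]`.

The pattern [NX3;H1]([#6])[#6] describes a trivalent nitrogen with one H, bonded to two carbons — a secondary amine.
The closest candidate here is a primary amide (-C(=O)NH2), but the -C(=O)NH2 nitrogen has H2, not H1. No other fragment satisfies the full query, so there is no match.

False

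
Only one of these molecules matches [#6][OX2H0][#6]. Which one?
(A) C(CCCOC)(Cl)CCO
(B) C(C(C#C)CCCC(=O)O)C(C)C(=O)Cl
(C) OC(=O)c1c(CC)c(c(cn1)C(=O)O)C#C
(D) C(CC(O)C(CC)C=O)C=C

A

[#6][OX2H0][#6] describes an aliphatic oxygen bridging two carbons with no H on the oxygen (an ether).
(A) contains a methoxy ether (-OCH3), which satisfies every atom and bond constraint.
(B) has a carboxylic acid group (-C(=O)OH) but the -OH oxygen has H1; the =O is OX1, not OX2.
(C) has a carboxylic acid group (-C(=O)OH) but the -OH oxygen has H1; the =O is OX1, not OX2.
(D) has a hydroxyl group (-OH) but the oxygen has H1, not H0 bridging two carbons.
So the answer is (A).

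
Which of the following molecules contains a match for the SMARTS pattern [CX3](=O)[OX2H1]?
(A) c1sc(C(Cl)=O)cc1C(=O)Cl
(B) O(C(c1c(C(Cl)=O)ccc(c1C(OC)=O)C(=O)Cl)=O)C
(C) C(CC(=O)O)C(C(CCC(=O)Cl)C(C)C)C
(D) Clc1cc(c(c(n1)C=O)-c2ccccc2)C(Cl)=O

[CX3](=O)[OX2H1] describes an sp2 carbon double-bonded to O and single-bonded to an -OH oxygen (a carboxylic acid).
(A) has an acyl chloride (-C(=O)Cl) but the carbonyl is bonded to Cl, not to an -OH oxygen.
(B) has an acyl chloride (-C(=O)Cl) but the carbonyl is bonded to Cl, not to an -OH oxygen.
(C) contains a carboxylic acid group (-C(=O)OH), which satisfies every atom and bond constraint.
(D) has an acyl chloride (-C(=O)Cl) but the carbonyl is bonded to Cl, not to an -OH oxygen.
So the answer is (C).

C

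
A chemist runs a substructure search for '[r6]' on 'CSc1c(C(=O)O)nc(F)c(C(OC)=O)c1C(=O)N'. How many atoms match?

6

The query [r6] means: r6 matches atoms in a six-membered ring.
Check the 19 heavy atoms by environment: 1× n (aromatic, in 6-ring) → match; 5× c (aromatic, in 6-ring) → match; 1× S (acyclic) → no; 5× C (acyclic) → no; 5× O (acyclic) → no; 1× N (acyclic) → no; 1× F (acyclic) → no.
Summing the matching environments: 1 + 5 = 6 matching atoms.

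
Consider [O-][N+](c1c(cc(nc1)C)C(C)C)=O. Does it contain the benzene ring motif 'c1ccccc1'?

No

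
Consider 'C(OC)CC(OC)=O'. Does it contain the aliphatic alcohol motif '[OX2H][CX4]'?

No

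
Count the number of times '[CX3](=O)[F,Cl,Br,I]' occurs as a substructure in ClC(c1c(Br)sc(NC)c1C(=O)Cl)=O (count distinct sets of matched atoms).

[CX3](=O)[F,Cl,Br,I] is the SMARTS for an acyl halide: a carbonyl carbon bonded to a halogen.
The molecule carries 2 separate instances of an acyl chloride (-C(=O)Cl) meeting every constraint; each maps to a distinct set of atoms, giving 2 matches.

2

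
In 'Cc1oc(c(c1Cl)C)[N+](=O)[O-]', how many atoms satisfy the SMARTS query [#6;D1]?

The query [#6;D1] means: carbon bonded to exactly one heavy atom.
Check the 11 heavy atoms by environment: 1× o (aromatic, D2) → no; 4× c (aromatic, D3) → no; 1× N (charge +1, D3) → no; 1× O (charge -1, D1) → no; 1× O (D1) → no; 2× C (D1) → match; 1× Cl (D1) → no.
That gives 2 matching atoms.

2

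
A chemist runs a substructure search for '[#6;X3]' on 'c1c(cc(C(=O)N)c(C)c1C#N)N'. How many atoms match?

7

The query [#6;X3] means: any carbon (aromatic or not) with three total connections.
Check the 13 heavy atoms by environment: 6× c (aromatic, X3) → match; 1× C (X4) → no; 1× C (X2) → no; 1× N (X1) → no; 2× N (X3) → no; 1× C (X3) → match; 1× O (X1) → no.
Summing the matching environments: 6 + 1 = 7 matching atoms.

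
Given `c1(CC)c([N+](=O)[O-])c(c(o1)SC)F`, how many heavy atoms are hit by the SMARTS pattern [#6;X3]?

The query [#6;X3] means: any carbon (aromatic or not) with three total connections.
Check the 13 heavy atoms by environment: 1× o (aromatic, X2) → no; 4× c (aromatic, X3) → match; 1× S (X2) → no; 3× C (X4) → no; 1× F (X1) → no; 1× N (charge +1, X3) → no; 1× O (charge -1, X1) → no; 1× O (X1) → no.
That gives 4 matching atoms.

4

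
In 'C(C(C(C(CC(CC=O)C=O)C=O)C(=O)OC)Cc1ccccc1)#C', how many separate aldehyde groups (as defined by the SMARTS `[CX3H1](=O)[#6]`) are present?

3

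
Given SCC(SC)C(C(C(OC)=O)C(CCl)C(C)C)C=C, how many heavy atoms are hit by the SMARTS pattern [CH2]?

3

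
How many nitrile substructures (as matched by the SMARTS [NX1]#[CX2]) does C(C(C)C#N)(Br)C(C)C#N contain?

[NX1]#[CX2] is the SMARTS for a nitrile: a nitrogen triple-bonded to a two-connected carbon.
The molecule carries 2 separate instances of a nitrile (-C#N) meeting every constraint; each maps to a distinct set of atoms, giving 2 matches.

2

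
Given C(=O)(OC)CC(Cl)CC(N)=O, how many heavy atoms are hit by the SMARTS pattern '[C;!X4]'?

2

The query [C;!X4] means: aliphatic carbon that does not have four total connections.
Check the 11 heavy atoms by environment: 4× C (X4) → no; 2× C (X3) → match; 2× O (X1) → no; 1× O (X2) → no; 1× Cl (X1) → no; 1× N (X3) → no.
That gives 2 matching atoms.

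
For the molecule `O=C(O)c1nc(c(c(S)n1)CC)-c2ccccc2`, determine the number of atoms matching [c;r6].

Check the 18 heavy atoms by environment: 2× n (aromatic, in 6-ring) → no; 10× c (aromatic, in 6-ring) → match; 3× C (acyclic) → no; 2× O (acyclic) → no; 1× S (acyclic) → no.
That gives 10 matching atoms.

10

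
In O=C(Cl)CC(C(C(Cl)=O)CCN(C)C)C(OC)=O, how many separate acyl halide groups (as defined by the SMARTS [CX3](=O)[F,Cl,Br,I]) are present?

[CX3](=O)[F,Cl,Br,I] is the SMARTS for an acyl halide: a carbonyl carbon bonded to a halogen.
The molecule carries 2 separate instances of an acyl chloride (-C(=O)Cl) meeting every constraint; each maps to a distinct set of atoms, giving 2 matches.

2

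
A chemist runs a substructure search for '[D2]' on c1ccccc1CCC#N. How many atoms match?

Check the 10 heavy atoms by environment: 3× C (D2) → match; 1× N (D1) → no; 1× c (aromatic, D3) → no; 5× c (aromatic, D2) → match.
Summing the matching environments: 3 + 5 = 8 matching atoms.

8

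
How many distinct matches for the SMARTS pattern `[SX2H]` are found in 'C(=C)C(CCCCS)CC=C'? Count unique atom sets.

1

[SX2H] is the SMARTS for a thiol: an aliphatic sulfur with two connections, one being H.
Exactly one fragment in the molecule meets all constraints, giving 1 match.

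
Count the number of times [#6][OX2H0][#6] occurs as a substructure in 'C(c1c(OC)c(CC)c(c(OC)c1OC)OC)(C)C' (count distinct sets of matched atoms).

[#6][OX2H0][#6] is the SMARTS for an ether: an aliphatic oxygen bridging two carbons with no H on the oxygen.
The molecule carries 4 separate instances of a methoxy ether (-OCH3) meeting every constraint; each maps to a distinct set of atoms, giving 4 matches.

4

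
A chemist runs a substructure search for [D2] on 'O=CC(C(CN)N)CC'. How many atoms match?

The query [D2] means: atom with exactly two heavy-atom neighbours.
Check the 9 heavy atoms by environment: 3× C (D2) → match; 2× C (D3) → no; 2× N (D1) → no; 1× O (D1) → no; 1× C (D1) → no.
That gives 3 matching atoms.

3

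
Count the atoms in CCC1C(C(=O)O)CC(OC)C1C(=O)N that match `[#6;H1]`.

4

The query [#6;H1] means: any carbon bearing exactly one hydrogen.
Check the 15 heavy atoms by environment: 2× C (H2) → no; 4× C (H1) → match; 2× C (H3) → no; 3× O (H0) → no; 2× C (H0) → no; 1× O (H1) → no; 1× N (H2) → no.
That gives 4 matching atoms.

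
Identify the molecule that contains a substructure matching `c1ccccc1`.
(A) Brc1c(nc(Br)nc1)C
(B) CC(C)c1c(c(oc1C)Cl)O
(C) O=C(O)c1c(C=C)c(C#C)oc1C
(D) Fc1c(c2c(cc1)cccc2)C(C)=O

c1ccccc1 describes six aromatic carbons in a ring (a benzene ring).
(A) has a methyl group (-CH3) but no six-membered all-carbon aromatic ring is present.
(B) has a methyl group (-CH3) but no six-membered all-carbon aromatic ring is present.
(C) has a methyl group (-CH3) but no six-membered all-carbon aromatic ring is present.
(D) contains the required atom environment, so the pattern matches.
So the answer is (D).

D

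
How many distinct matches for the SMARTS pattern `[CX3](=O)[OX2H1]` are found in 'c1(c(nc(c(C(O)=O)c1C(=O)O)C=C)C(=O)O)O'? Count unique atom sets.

3

[CX3](=O)[OX2H1] is the SMARTS for a carboxylic acid: an sp2 carbon double-bonded to O and single-bonded to an -OH oxygen.
The molecule carries 3 separate instances of a carboxylic acid group (-C(=O)OH) meeting every constraint; each maps to a distinct set of atoms, giving 3 matches.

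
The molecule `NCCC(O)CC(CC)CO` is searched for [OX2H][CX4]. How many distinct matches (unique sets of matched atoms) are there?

[OX2H][CX4] is the SMARTS for an aliphatic alcohol: a hydroxyl oxygen bound to an sp3 (X4) carbon.
The molecule carries 2 separate instances of a hydroxyl group (-OH) meeting every constraint; each maps to a distinct set of atoms, giving 2 matches.

2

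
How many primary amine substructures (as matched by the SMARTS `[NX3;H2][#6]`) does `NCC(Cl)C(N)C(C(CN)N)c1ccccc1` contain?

4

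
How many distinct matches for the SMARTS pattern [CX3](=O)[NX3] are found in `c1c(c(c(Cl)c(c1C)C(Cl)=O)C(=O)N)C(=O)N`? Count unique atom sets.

2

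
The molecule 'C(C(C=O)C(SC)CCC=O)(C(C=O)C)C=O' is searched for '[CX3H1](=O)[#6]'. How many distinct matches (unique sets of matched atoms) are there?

[CX3H1](=O)[#6] is the SMARTS for an aldehyde: an sp2 carbon with one H, double-bonded to O and single-bonded to carbon.
The molecule carries 4 separate instances of an aldehyde (-CHO) meeting every constraint; each maps to a distinct set of atoms, giving 4 matches.

4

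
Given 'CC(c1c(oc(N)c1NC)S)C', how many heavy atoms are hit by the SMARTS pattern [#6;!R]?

4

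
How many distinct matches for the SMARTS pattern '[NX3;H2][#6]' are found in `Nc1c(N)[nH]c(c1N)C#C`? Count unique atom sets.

3

[NX3;H2][#6] is the SMARTS for a primary amine: a trivalent nitrogen with two H attached to carbon.
The molecule carries 3 separate instances of a primary amino group (-NH2) meeting every constraint; each maps to a distinct set of atoms, giving 3 matches.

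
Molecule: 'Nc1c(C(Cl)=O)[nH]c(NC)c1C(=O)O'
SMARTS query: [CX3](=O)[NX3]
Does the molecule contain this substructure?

The pattern [CX3](=O)[NX3] describes a carbonyl carbon bonded to a trivalent nitrogen — an amide.
The closest candidate here is a primary amino group (-NH2), but the -NH2 is not attached to a carbonyl carbon. No other fragment satisfies the full query, so there is no match.

No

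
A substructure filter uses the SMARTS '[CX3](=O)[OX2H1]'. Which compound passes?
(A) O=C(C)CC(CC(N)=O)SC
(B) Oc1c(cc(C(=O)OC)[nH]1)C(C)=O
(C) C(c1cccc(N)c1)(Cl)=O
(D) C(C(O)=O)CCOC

D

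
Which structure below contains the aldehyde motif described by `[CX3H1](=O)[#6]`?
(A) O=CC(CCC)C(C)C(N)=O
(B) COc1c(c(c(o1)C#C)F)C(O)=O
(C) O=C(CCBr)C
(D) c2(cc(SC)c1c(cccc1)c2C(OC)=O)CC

A

[CX3H1](=O)[#6] describes an sp2 carbon with one H, double-bonded to O and single-bonded to carbon (an aldehyde).
(A) contains an aldehyde (-CHO), which satisfies every atom and bond constraint.
(B) has a carboxylic acid group (-C(=O)OH) but the carbonyl carbon has H0 and is bonded to O, not H1.
(C) has an acetyl/ketone group (-C(=O)CH3) but the carbonyl carbon has H0 (two carbon neighbours), not H1.
(D) has a methyl-ester group (-C(=O)OCH3) but the carbonyl carbon has H0, not H1.
So the answer is (A).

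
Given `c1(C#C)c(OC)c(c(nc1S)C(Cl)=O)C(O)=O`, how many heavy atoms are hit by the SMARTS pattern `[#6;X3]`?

7

Check the 17 heavy atoms by environment: 1× n (aromatic, X2) → no; 5× c (aromatic, X3) → match; 2× C (X3) → match; 2× O (X1) → no; 1× Cl (X1) → no; 1× S (X2) → no; 2× O (X2) → no; 1× C (X4) → no; 2× C (X2) → no.
Summing the matching environments: 5 + 2 = 7 matching atoms.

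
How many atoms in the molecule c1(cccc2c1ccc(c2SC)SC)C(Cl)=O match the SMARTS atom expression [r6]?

10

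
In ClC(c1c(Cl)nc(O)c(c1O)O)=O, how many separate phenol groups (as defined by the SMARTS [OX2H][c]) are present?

3

[OX2H][c] is the SMARTS for a phenol: a hydroxyl oxygen attached to an aromatic carbon.
The molecule carries 3 separate instances of a hydroxyl group (-OH) meeting every constraint; each maps to a distinct set of atoms, giving 3 matches.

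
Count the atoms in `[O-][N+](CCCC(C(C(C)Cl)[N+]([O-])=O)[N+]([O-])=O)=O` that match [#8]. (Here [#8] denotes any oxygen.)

The query [#8] means: #8 matches any oxygen atom.
Check the 17 heavy atoms by environment: 7× C → no; 3× N (charge +1) → no; 3× O (charge -1) → match; 3× O → match; 1× Cl → no.
Summing the matching environments: 3 + 3 = 6 matching atoms.

6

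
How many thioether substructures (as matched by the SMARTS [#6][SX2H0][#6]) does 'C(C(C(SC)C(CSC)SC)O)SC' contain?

4

[#6][SX2H0][#6] is the SMARTS for a thioether: an aliphatic sulfur bridging two carbons with no H on the sulfur.
The molecule carries 4 separate instances of a methylthio ether (-SCH3) meeting every constraint; each maps to a distinct set of atoms, giving 4 matches.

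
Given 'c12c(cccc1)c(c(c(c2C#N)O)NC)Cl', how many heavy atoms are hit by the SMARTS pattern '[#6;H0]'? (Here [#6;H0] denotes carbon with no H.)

The query [#6;H0] means: any carbon with no attached hydrogen.
Check the 16 heavy atoms by environment: 6× c (aromatic, H0) → match; 4× c (aromatic, H1) → no; 1× O (H1) → no; 1× C (H0) → match; 1× N (H0) → no; 1× Cl (H0) → no; 1× N (H1) → no; 1× C (H3) → no.
Summing the matching environments: 6 + 1 = 7 matching atoms.

7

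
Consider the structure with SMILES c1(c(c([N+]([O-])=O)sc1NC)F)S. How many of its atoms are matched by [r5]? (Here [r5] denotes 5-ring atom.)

The query [r5] means: r5 matches atoms in a five-membered ring.
Check the 12 heavy atoms by environment: 1× s (aromatic, in 5-ring) → match; 4× c (aromatic, in 5-ring) → match; 1× F (acyclic) → no; 1× S (acyclic) → no; 1× N (acyclic) → no; 1× C (acyclic) → no; 1× N (charge +1, acyclic) → no; 1× O (charge -1, acyclic) → no; 1× O (acyclic) → no.
Summing the matching environments: 1 + 4 = 5 matching atoms.

5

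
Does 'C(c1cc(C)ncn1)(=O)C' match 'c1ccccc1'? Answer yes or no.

The pattern c1ccccc1 describes six aromatic carbons in a ring — a benzene ring.
The closest candidate here is a methyl group (-CH3), but no six-membered all-carbon aromatic ring is present. No other fragment satisfies the full query, so there is no match.

No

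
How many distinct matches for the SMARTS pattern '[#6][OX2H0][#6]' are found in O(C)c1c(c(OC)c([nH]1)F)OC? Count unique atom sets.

[#6][OX2H0][#6] is the SMARTS for an ether: an aliphatic oxygen bridging two carbons with no H on the oxygen.
The molecule carries 3 separate instances of a methoxy ether (-OCH3) meeting every constraint; each maps to a distinct set of atoms, giving 3 matches.

3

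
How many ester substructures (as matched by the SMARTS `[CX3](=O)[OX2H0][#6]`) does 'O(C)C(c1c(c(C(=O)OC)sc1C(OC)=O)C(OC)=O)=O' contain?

4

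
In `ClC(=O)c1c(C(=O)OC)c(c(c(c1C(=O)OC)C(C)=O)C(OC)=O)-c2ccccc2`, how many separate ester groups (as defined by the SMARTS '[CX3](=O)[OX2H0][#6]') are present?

3

[CX3](=O)[OX2H0][#6] is the SMARTS for an ester: a carbonyl carbon bonded to an oxygen that is itself bonded to carbon (no H on that O).
The molecule carries 3 separate instances of a methyl-ester group (-C(=O)OCH3) meeting every constraint; each maps to a distinct set of atoms, giving 3 matches.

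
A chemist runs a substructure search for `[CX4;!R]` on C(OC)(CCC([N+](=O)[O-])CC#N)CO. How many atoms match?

7

The query [CX4;!R] means: aliphatic carbon with four total connections, not in a ring.
Check the 14 heavy atoms by environment: 7× C (X4, acyclic) → match; 1× C (X2, acyclic) → no; 1× N (X1, acyclic) → no; 2× O (X2, acyclic) → no; 1× N (charge +1, X3, acyclic) → no; 1× O (charge -1, X1, acyclic) → no; 1× O (X1, acyclic) → no.
That gives 7 matching atoms.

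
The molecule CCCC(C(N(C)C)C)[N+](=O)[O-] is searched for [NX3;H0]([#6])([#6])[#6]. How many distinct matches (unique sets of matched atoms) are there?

[NX3;H0]([#6])([#6])[#6] is the SMARTS for a tertiary amine: a trivalent nitrogen with no H, bonded to three carbons.
Exactly one fragment in the molecule meets all constraints, giving 1 match.

1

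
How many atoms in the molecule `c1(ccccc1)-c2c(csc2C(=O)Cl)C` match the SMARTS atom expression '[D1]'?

3

The query [D1] means: atom with exactly one heavy-atom neighbour (degree 1).
Check the 15 heavy atoms by environment: 1× s (aromatic, D2) → no; 6× c (aromatic, D2) → no; 4× c (aromatic, D3) → no; 1× C (D3) → no; 1× O (D1) → match; 1× Cl (D1) → match; 1× C (D1) → match.
Summing the matching environments: 1 + 1 + 1 = 3 matching atoms.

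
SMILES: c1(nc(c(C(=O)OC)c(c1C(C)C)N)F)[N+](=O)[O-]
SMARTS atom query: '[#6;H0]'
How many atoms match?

The query [#6;H0] means: any carbon with no attached hydrogen.
Check the 18 heavy atoms by environment: 1× n (aromatic, H0) → no; 5× c (aromatic, H0) → match; 1× N (H2) → no; 1× N (charge +1, H0) → no; 1× O (charge -1, H0) → no; 3× O (H0) → no; 1× C (H0) → match; 3× C (H3) → no; 1× C (H1) → no; 1× F (H0) → no.
Summing the matching environments: 5 + 1 = 6 matching atoms.

6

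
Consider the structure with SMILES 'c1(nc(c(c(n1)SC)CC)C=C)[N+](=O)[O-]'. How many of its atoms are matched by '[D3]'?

5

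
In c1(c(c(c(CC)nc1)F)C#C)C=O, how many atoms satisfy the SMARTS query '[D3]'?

The query [D3] means: atom with exactly three heavy-atom neighbours.
Check the 13 heavy atoms by environment: 1× n (aromatic, D2) → no; 4× c (aromatic, D3) → match; 1× c (aromatic, D2) → no; 3× C (D2) → no; 2× C (D1) → no; 1× O (D1) → no; 1× F (D1) → no.
That gives 4 matching atoms.

4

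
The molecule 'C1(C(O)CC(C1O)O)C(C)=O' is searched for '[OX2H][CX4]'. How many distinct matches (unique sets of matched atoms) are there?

[OX2H][CX4] is the SMARTS for an aliphatic alcohol: a hydroxyl oxygen bound to an sp3 (X4) carbon.
The molecule carries 3 separate instances of a hydroxyl group (-OH) meeting every constraint; each maps to a distinct set of atoms, giving 3 matches.

3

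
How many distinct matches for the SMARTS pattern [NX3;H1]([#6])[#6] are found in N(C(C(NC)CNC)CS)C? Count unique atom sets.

[NX3;H1]([#6])[#6] is the SMARTS for a secondary amine: a trivalent nitrogen with one H, bonded to two carbons.
The molecule carries 3 separate instances of an N-methylamino group (-NHCH3) meeting every constraint; each maps to a distinct set of atoms, giving 3 matches.

3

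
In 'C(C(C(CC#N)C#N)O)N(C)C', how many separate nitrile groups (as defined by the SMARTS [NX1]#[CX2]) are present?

2

[NX1]#[CX2] is the SMARTS for a nitrile: a nitrogen triple-bonded to a two-connected carbon.
The molecule carries 2 separate instances of a nitrile (-C#N) meeting every constraint; each maps to a distinct set of atoms, giving 2 matches.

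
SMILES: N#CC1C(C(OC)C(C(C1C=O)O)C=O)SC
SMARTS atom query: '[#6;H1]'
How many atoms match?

8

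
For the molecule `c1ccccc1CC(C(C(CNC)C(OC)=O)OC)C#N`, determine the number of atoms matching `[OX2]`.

2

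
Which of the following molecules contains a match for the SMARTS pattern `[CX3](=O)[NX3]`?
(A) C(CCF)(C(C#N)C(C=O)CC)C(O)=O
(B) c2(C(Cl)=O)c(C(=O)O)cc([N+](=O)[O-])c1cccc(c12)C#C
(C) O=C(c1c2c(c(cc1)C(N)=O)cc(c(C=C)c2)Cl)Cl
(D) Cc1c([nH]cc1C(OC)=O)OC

C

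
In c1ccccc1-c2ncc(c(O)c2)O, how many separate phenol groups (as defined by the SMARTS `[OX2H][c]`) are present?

[OX2H][c] is the SMARTS for a phenol: a hydroxyl oxygen attached to an aromatic carbon.
The molecule carries 2 separate instances of a hydroxyl group (-OH) meeting every constraint; each maps to a distinct set of atoms, giving 2 matches.

2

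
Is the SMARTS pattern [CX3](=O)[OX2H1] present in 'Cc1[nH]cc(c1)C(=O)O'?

Yes

The pattern [CX3](=O)[OX2H1] describes an sp2 carbon double-bonded to O and single-bonded to an -OH oxygen — a carboxylic acid.
The molecule carries a carboxylic acid group (-C(=O)OH), whose atoms satisfy every constraint of the query, so the pattern matches.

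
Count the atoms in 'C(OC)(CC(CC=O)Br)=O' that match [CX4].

4

The query [CX4] means: C with X4: aliphatic carbon with exactly 4 total connections (bonds + H).
Check the 10 heavy atoms by environment: 4× C (X4) → match; 2× C (X3) → no; 2× O (X1) → no; 1× Br (X1) → no; 1× O (X2) → no.
That gives 4 matching atoms.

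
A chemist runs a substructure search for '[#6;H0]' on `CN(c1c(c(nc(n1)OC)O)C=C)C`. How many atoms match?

The query [#6;H0] means: any carbon with no attached hydrogen.
Check the 14 heavy atoms by environment: 2× n (aromatic, H0) → no; 4× c (aromatic, H0) → match; 1× C (H1) → no; 1× C (H2) → no; 1× N (H0) → no; 3× C (H3) → no; 1× O (H1) → no; 1× O (H0) → no.
That gives 4 matching atoms.

4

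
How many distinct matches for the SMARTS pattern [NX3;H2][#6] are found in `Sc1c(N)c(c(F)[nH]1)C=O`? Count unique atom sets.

1

[NX3;H2][#6] is the SMARTS for a primary amine: a trivalent nitrogen with two H attached to carbon.
Exactly one fragment in the molecule meets all constraints, giving 1 match.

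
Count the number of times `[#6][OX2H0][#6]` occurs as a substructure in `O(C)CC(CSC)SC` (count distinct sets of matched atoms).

1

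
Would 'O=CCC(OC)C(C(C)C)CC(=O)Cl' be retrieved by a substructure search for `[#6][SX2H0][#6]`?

No

The pattern [#6][SX2H0][#6] describes an aliphatic sulfur bridging two carbons with no H on the sulfur — a thioether.
The closest candidate here is a methoxy ether (-OCH3), but the bridging atom is O, not S. No other fragment satisfies the full query, so there is no match.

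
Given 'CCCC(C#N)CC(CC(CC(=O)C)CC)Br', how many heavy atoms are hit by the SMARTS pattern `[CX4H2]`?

6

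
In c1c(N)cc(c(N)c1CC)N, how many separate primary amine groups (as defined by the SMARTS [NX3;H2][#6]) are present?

3

[NX3;H2][#6] is the SMARTS for a primary amine: a trivalent nitrogen with two H attached to carbon.
The molecule carries 3 separate instances of a primary amino group (-NH2) meeting every constraint; each maps to a distinct set of atoms, giving 3 matches.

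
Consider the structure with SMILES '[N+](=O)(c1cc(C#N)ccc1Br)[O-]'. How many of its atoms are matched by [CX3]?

The query [CX3] means: C with X3: aliphatic carbon with exactly 3 total connections.
Check the 12 heavy atoms by environment: 6× c (aromatic, X3) → no; 1× Br (X1) → no; 1× C (X2) → no; 1× N (X1) → no; 1× N (charge +1, X3) → no; 1× O (charge -1, X1) → no; 1× O (X1) → no.
No environment satisfies the query, so 0 matching atoms.

0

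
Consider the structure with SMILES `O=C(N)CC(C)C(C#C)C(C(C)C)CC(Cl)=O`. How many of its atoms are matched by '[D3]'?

The query [D3] means: atom with exactly three heavy-atom neighbours.
Check the 17 heavy atoms by environment: 3× C (D2) → no; 6× C (D3) → match; 2× O (D1) → no; 1× Cl (D1) → no; 4× C (D1) → no; 1× N (D1) → no.
That gives 6 matching atoms.

6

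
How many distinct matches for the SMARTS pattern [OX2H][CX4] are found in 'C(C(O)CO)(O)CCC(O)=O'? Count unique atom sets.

3

[OX2H][CX4] is the SMARTS for an aliphatic alcohol: a hydroxyl oxygen bound to an sp3 (X4) carbon.
The molecule carries 3 separate instances of a hydroxyl group (-OH) meeting every constraint; each maps to a distinct set of atoms, giving 3 matches.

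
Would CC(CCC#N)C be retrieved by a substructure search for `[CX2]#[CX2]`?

No

The pattern [CX2]#[CX2] describes a carbon-carbon triple bond — an alkyne.
The closest candidate here is a nitrile (-C#N), but the triple bond is C#N, not C#C. No other fragment satisfies the full query, so there is no match.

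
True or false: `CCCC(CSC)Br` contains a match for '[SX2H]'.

False

The pattern [SX2H] describes an aliphatic sulfur with two connections, one being H — a thiol.
The closest candidate here is a methylthio ether (-SCH3), but the sulfur has H0 (bonded to two carbons), not H1. No other fragment satisfies the full query, so there is no match.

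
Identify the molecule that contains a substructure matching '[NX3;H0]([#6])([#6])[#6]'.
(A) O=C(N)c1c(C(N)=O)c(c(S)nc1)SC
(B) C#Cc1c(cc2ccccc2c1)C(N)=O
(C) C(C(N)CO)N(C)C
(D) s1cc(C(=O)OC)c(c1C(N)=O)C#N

C

[NX3;H0]([#6])([#6])[#6] describes a trivalent nitrogen with no H, bonded to three carbons (a tertiary amine).
(A) has a primary amide (-C(=O)NH2) but the amide nitrogen has H2 and only one carbon neighbour.
(B) has a primary amide (-C(=O)NH2) but the amide nitrogen has H2 and only one carbon neighbour.
(C) contains a dimethylamino group (-N(CH3)2), which satisfies every atom and bond constraint.
(D) has a primary amide (-C(=O)NH2) but the amide nitrogen has H2 and only one carbon neighbour.
So the answer is (C).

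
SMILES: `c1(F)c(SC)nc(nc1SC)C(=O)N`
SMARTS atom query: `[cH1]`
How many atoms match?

0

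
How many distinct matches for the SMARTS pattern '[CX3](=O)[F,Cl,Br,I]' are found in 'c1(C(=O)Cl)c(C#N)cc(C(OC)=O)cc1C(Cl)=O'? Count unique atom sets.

2

[CX3](=O)[F,Cl,Br,I] is the SMARTS for an acyl halide: a carbonyl carbon bonded to a halogen.
The molecule carries 2 separate instances of an acyl chloride (-C(=O)Cl) meeting every constraint; each maps to a distinct set of atoms, giving 2 matches.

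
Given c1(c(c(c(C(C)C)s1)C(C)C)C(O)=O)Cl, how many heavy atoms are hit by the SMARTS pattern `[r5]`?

5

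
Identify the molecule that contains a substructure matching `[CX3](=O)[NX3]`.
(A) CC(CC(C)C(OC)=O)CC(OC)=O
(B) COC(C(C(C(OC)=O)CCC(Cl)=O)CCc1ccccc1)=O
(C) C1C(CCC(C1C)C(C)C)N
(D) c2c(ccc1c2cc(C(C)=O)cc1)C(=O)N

[CX3](=O)[NX3] describes a carbonyl carbon bonded to a trivalent nitrogen (an amide).
(A) has a methyl-ester group (-C(=O)OCH3) but the carbonyl is bonded to O, not to an NX3 nitrogen.
(B) has a methyl-ester group (-C(=O)OCH3) but the carbonyl is bonded to O, not to an NX3 nitrogen.
(C) has a primary amino group (-NH2) but the -NH2 is not attached to a carbonyl carbon.
(D) contains a primary amide (-C(=O)NH2), which satisfies every atom and bond constraint.
So the answer is (D).

D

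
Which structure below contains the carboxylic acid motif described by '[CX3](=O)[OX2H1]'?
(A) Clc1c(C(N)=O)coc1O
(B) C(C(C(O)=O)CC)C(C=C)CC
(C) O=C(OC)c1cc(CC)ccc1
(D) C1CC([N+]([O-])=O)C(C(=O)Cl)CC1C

B

[CX3](=O)[OX2H1] describes an sp2 carbon double-bonded to O and single-bonded to an -OH oxygen (a carboxylic acid).
(A) has a primary amide (-C(=O)NH2) but the carbonyl is bonded to N, not to an -OH oxygen.
(B) contains a carboxylic acid group (-C(=O)OH), which satisfies every atom and bond constraint.
(C) has a methyl-ester group (-C(=O)OCH3) but the singly-bonded O has no H (OX2H0, not OX2H1).
(D) has an acyl chloride (-C(=O)Cl) but the carbonyl is bonded to Cl, not to an -OH oxygen.
So the answer is (B).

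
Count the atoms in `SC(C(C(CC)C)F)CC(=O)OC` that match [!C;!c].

The query [!C;!c] means: neither aliphatic nor aromatic carbon — same as [!#6].
Check the 13 heavy atoms by environment: 9× C → no; 1× F → match; 2× O → match; 1× S → match.
Summing the matching environments: 1 + 2 + 1 = 4 matching atoms.

4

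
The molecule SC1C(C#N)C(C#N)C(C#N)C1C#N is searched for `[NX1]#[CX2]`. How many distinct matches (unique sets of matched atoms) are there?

[NX1]#[CX2] is the SMARTS for a nitrile: a nitrogen triple-bonded to a two-connected carbon.
The molecule carries 4 separate instances of a nitrile (-C#N) meeting every constraint; each maps to a distinct set of atoms, giving 4 matches.

4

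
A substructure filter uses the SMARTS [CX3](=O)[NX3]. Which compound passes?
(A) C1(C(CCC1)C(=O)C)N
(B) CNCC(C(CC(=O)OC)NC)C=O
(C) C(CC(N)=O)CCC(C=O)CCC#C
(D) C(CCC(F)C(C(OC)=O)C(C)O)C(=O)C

[CX3](=O)[NX3] describes a carbonyl carbon bonded to a trivalent nitrogen (an amide).
(A) has a primary amino group (-NH2) but the -NH2 is not attached to a carbonyl carbon.
(B) has a methyl-ester group (-C(=O)OCH3) but the carbonyl is bonded to O, not to an NX3 nitrogen.
(C) contains a primary amide (-C(=O)NH2), which satisfies every atom and bond constraint.
(D) has a methyl-ester group (-C(=O)OCH3) but the carbonyl is bonded to O, not to an NX3 nitrogen.
So the answer is (C).

C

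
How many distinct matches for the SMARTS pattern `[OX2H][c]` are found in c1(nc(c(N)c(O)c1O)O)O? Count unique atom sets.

4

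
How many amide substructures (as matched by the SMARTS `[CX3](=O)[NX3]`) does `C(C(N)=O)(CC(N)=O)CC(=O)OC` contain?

[CX3](=O)[NX3] is the SMARTS for an amide: a carbonyl carbon bonded to a trivalent nitrogen.
The molecule carries 2 separate instances of a primary amide (-C(=O)NH2) meeting every constraint; each maps to a distinct set of atoms, giving 2 matches.

2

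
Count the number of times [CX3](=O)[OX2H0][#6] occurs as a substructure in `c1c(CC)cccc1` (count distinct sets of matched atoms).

0

[CX3](=O)[OX2H0][#6] is the SMARTS for an ester: a carbonyl carbon bonded to an oxygen that is itself bonded to carbon (no H on that O).
No fragment in the molecule satisfies every constraint, giving 0 matches.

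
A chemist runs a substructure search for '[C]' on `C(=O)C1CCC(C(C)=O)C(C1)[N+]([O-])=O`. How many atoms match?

Check the 14 heavy atoms by environment: 9× C → match; 3× O → no; 1× N (charge +1) → no; 1× O (charge -1) → no.
That gives 9 matching atoms.

9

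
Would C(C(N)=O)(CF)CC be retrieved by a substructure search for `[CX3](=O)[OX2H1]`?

No

The pattern [CX3](=O)[OX2H1] describes an sp2 carbon double-bonded to O and single-bonded to an -OH oxygen — a carboxylic acid.
The closest candidate here is a primary amide (-C(=O)NH2), but the carbonyl is bonded to N, not to an -OH oxygen. No other fragment satisfies the full query, so there is no match.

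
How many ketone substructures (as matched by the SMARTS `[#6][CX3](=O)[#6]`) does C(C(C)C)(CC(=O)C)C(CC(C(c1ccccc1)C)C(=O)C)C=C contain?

[#6][CX3](=O)[#6] is the SMARTS for a ketone: a carbonyl carbon (no H) flanked by two carbons.
The molecule carries 2 separate instances of an acetyl/ketone group (-C(=O)CH3) meeting every constraint; each maps to a distinct set of atoms, giving 2 matches.

2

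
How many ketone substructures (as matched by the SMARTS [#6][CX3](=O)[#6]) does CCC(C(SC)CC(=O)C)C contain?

1

[#6][CX3](=O)[#6] is the SMARTS for a ketone: a carbonyl carbon (no H) flanked by two carbons.
Exactly one fragment in the molecule meets all constraints, giving 1 match.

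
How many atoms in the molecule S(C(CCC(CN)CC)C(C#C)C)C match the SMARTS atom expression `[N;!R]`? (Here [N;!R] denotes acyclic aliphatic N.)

The query [N;!R] means: aliphatic nitrogen not in a ring.
Check the 14 heavy atoms by environment: 12× C (acyclic) → no; 1× N (acyclic) → match; 1× S (acyclic) → no.
That gives 1 matching atom.

1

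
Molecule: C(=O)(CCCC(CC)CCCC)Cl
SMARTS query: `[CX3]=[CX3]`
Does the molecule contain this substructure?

The pattern [CX3]=[CX3] describes a non-aromatic C=C double bond between two sp2 carbons — an alkene.
The closest candidate here is an ethyl group (-CH2CH3), but its C-C bond is a single bond between CX4 carbons, not CX3=CX3. No other fragment satisfies the full query, so there is no match.

No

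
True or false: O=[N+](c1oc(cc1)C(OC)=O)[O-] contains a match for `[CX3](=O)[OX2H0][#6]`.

True

The pattern [CX3](=O)[OX2H0][#6] describes a carbonyl carbon bonded to an oxygen that is itself bonded to carbon (no H on that O) — an ester.
The molecule carries a methyl-ester group (-C(=O)OCH3), whose atoms satisfy every constraint of the query, so the pattern matches.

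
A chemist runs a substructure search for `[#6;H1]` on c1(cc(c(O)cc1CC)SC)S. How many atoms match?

2

The query [#6;H1] means: any carbon bearing exactly one hydrogen.
Check the 12 heavy atoms by environment: 4× c (aromatic, H0) → no; 2× c (aromatic, H1) → match; 1× S (H1) → no; 1× C (H2) → no; 2× C (H3) → no; 1× O (H1) → no; 1× S (H0) → no.
That gives 2 matching atoms.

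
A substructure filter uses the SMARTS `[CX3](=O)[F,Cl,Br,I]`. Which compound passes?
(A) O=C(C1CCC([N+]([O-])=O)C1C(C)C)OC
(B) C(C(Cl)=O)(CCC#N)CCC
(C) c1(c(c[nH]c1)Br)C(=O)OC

[CX3](=O)[F,Cl,Br,I] describes a carbonyl carbon bonded to a halogen (an acyl halide).
(A) has a methyl-ester group (-C(=O)OCH3) but the carbonyl is bonded to -O-C, not to a halogen.
(B) contains an acyl chloride (-C(=O)Cl), which satisfies every atom and bond constraint.
(C) has a methyl-ester group (-C(=O)OCH3) but the carbonyl is bonded to -O-C, not to a halogen.
So the answer is (B).

B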